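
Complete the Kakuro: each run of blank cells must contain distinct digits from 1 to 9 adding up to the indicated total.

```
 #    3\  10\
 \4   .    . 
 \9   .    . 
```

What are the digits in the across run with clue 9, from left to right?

2 7

4 in 2 cells must be {1,3}; 3 in 2 cells must be {1,2}.
The 4 across and the 3 down share only 1, so R1C1 = 1.
R1C2 = 4 − 1 = 3 completes the 4 across.
R2C1 = 3 − 1 = 2 completes the 3 down.
R2C2 = 9 − 2 = 7 completes the 9 across.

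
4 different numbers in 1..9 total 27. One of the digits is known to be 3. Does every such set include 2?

No

The only way to make 27 from 4 distinct digits under that restriction is {3,7,8,9}, which does not contain 2.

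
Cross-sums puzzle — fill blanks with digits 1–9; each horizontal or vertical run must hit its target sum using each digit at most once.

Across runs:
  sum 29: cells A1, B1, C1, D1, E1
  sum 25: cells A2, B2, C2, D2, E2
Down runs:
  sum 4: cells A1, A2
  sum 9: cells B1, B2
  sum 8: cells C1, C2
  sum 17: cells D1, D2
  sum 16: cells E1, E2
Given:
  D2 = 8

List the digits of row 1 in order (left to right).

3 4 6 9 7

4 in 2 cells must be {1,3}; 17 in 2 cells must be {8,9}; 16 in 2 cells must be {7,9}.
D1 = 17 − 8 = 9 completes the 17 down.
Given what's placed, E1 must be 7 to fit the 29 across and 16 down.
E2 = 16 − 7 = 9 completes the 16 down.
No cell is forced outright now. A1 can only be 1 or 3 (the digits allowed by both its 29 across and its 4 down). If A1 = 1: then C1 would have to be in {4,8} for the 29 across but in {1,2,3,5,6,7} for the 8 down — contradiction. So A1 = 3.
A2 = 4 − 3 = 1 completes the 4 down.
Nothing is forced directly, so branch on C1, whose candidates are 2 or 6. If C1 = 2: that forces B1 = 8, after which B2 would have to be in {2,3,4,5} for the 25 across but in {1} for the 9 down — contradiction. So C1 = 6.
B1 = 29 − 25 = 4 completes the 29 across.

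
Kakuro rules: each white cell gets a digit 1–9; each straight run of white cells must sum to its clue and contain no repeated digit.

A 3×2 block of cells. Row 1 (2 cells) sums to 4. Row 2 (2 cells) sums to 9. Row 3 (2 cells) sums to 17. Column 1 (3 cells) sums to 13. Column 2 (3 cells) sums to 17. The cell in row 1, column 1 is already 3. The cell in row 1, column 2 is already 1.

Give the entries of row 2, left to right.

4 in 2 cells must be {1,3}; 17 in 2 cells must be {8,9}.
Given what's placed, (2,2) must be 7 to fit the 9 across and 17 down.
(3,2) = 17 − 8 = 9 completes the 17 down.
(2,1) = 9 − 7 = 2 completes the 9 across.
(3,1) = 17 − 9 = 8 completes the 17 across.

2, 7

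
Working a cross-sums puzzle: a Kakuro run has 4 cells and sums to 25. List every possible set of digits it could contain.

4 distinct digits from 1–9 sum between 10 and 30.

{1,7,8,9}; {2,6,8,9}; {3,5,8,9}; {3,6,7,9}; {4,5,7,9}; {4,6,7,8}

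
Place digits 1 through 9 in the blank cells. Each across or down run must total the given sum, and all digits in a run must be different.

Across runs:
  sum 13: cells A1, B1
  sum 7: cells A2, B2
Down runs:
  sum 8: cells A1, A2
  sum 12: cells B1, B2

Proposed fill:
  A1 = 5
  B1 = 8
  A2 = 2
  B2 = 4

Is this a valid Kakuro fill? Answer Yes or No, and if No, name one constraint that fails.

No — the down run A1–A2 sums to 7, not 8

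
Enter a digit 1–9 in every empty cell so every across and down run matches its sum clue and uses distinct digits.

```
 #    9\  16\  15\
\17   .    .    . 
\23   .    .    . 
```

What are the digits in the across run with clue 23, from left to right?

8 9 6

23 in 3 cells must be {6,8,9}; 16 in 2 cells must be {7,9}.
The 23 across and the 16 down share only 9, so R2C2 = 9.
R1C2 = 16 − 9 = 7 completes the 16 down.
Nothing is forced directly, so branch on R2C1, whose candidates are 6 or 8. If R2C1 = 6: then R1C1 would have to be in {1,2,4,6,8,9} for the 17 across but in {3} for the 9 down — contradiction. So R2C1 = 8.
R1C1 = 9 − 8 = 1 completes the 9 down.
R1C3 = 17 − 8 = 9 completes the 17 across.
R2C3 = 23 − 17 = 6 completes the 23 across.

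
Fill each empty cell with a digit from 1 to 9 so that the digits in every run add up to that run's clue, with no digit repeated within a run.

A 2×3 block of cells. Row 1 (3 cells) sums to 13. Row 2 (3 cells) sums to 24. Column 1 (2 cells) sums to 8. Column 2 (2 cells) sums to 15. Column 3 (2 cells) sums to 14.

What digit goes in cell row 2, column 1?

7

24 in 3 cells must be {7,8,9}.
The 24 across and the 8 down share only 7, so (2,1) = 7.
(1,1) = 8 − 7 = 1 completes the 8 down.
Nothing is forced directly, so branch on (2,2), whose candidates are 8 or 9. If (2,2) = 9: then (1,2) would have to be in {3,4,5,7,8,9} for the 13 across but in {6} for the 15 down — contradiction. So (2,2) = 8.
(1,2) = 15 − 8 = 7 completes the 15 down.
(1,3) = 13 − 8 = 5 completes the 13 across.
(2,3) = 24 − 15 = 9 completes the 24 across.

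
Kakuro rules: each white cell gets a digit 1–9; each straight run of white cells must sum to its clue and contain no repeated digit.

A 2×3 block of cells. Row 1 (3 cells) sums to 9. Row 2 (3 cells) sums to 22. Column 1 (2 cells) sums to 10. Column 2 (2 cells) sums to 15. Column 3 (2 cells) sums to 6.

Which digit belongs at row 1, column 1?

2

The 9 across and the 15 down share only 6, so (1,2) = 6.
(2,2) = 15 − 6 = 9 completes the 15 down.
Given what's placed, (2,3) must be 5 to fit the 22 across and 6 down.
(1,3) = 6 − 5 = 1 completes the 6 down.
(2,1) = 22 − 14 = 8 completes the 22 across.
(1,1) = 9 − 7 = 2 completes the 9 across.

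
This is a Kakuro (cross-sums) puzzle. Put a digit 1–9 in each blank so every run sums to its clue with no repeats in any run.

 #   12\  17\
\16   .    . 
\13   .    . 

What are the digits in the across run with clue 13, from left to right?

16 in 2 cells must be {7,9}; 17 in 2 cells must be {8,9}.
The 16 across and the 17 down share only 9, so R1C2 = 9.
R2C2 = 17 − 9 = 8 completes the 17 down.
R1C1 = 16 − 9 = 7 completes the 16 across.
R2C1 = 13 − 8 = 5 completes the 13 across.

5 8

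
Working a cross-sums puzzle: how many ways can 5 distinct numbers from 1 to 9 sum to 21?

5 distinct digits from 1–9 sum between 15 and 35.

8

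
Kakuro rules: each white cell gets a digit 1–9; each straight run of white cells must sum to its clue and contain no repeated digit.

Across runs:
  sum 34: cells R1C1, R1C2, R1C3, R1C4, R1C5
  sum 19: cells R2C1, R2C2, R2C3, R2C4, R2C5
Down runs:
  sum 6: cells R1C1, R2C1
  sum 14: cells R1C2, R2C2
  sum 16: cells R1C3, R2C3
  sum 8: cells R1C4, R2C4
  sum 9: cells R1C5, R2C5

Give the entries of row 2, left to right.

2 6 7 1 3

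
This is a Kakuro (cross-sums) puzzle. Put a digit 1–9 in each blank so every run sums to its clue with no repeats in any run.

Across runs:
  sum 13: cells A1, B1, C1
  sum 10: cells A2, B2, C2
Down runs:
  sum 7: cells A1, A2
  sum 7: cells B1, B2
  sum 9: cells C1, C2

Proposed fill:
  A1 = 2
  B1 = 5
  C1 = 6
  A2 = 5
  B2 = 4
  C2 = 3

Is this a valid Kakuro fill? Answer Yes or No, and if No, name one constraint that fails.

No — the across run A2–C2 sums to 12, not 10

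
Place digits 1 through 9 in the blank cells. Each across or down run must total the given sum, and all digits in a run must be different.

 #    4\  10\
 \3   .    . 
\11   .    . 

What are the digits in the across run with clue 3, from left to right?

1 2

3 in 2 cells must be {1,2}; 4 in 2 cells must be {1,3}.
The 3 across and the 4 down share only 1, so R1C1 = 1.
R1C2 = 3 − 1 = 2 completes the 3 across.
R2C1 = 4 − 1 = 3 completes the 4 down.
R2C2 = 11 − 3 = 8 completes the 11 across.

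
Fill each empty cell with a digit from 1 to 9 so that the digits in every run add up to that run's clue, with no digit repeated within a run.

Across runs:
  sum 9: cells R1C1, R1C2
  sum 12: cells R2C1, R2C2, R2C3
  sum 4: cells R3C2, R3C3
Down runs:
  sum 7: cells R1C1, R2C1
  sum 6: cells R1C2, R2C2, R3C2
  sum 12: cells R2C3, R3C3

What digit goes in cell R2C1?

4 in 2 cells must be {1,3}; 6 in 3 cells must be {1,2,3}.
The 4 across and the 12 down share only 3, so R3C3 = 3.
R2C3 = 12 − 3 = 9 completes the 12 down.
R3C2 = 4 − 3 = 1 completes the 4 across.
R2C2 = 2: the only remaining digit allowed by both the 12 across and the 6 down.
R1C2 = 6 − 3 = 3 completes the 6 down.
R2C1 = 12 − 11 = 1 completes the 12 across.
R1C1 = 9 − 3 = 6 completes the 9 across.

1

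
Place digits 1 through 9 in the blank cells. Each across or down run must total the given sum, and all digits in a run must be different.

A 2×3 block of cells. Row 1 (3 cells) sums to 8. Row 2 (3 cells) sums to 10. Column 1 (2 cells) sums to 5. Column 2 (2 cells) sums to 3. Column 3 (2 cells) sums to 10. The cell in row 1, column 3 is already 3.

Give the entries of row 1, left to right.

4, 1, 3

3 in 2 cells must be {1,2}.
(1,2) = 1: the only remaining digit allowed by both the 8 across and the 3 down.
(2,2) = 3 − 1 = 2 completes the 3 down.
(2,3) = 10 − 3 = 7 completes the 10 down.
(1,1) = 8 − 4 = 4 completes the 8 across.
(2,1) = 10 − 9 = 1 completes the 10 across.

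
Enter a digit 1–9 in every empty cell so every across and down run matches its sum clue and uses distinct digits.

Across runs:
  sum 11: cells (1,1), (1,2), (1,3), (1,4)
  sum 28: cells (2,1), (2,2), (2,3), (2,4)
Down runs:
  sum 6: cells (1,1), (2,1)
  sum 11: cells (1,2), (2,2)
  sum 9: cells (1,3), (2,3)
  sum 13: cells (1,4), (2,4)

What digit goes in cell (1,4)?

11 in 4 cells must be {1,2,3,5}.
Only 5 fits (1,4) under both its across sum 11 and down sum 13.

5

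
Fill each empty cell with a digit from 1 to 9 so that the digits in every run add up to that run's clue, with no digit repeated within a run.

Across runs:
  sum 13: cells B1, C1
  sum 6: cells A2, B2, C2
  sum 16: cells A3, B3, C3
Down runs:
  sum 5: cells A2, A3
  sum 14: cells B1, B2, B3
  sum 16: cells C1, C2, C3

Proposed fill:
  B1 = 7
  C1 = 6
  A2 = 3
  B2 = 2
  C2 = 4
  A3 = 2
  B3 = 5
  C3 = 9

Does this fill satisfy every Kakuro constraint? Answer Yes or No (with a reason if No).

No — the across run A2–C2 sums to 9, not 6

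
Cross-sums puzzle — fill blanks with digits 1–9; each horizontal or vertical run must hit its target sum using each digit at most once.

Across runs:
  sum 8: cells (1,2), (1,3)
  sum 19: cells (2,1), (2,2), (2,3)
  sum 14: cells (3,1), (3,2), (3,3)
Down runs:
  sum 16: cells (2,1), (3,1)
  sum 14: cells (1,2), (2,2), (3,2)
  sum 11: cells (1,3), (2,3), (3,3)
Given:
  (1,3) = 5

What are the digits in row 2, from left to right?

9 6 4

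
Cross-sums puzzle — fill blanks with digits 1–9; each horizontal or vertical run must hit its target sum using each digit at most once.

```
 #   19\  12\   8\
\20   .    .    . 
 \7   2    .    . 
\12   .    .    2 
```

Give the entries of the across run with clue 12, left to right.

9 1 2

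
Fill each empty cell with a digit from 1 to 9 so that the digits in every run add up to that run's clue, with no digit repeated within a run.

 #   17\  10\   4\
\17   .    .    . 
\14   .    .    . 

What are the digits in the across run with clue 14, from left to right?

9 4 1

17 in 2 cells must be {8,9}; 4 in 2 cells must be {1,3}.
Nothing is forced directly, so branch on R1C1, whose candidates are 8 or 9. If R1C1 = 9: that forces R2C1 = 8, R2C3 = 1, R1C3 = 3, after which R2C2 would have to be in {5} for the 14 across but in {1,2,3,4,6,7,8,9} for the 10 down — contradiction. So R1C1 = 8.
Given what's placed, R1C3 must be 3 to fit the 17 across and 4 down.
R2C1 = 17 − 8 = 9 completes the 17 down.
R2C3 = 4 − 3 = 1 completes the 4 down.
R1C2 = 17 − 11 = 6 completes the 17 across.
R2C2 = 14 − 10 = 4 completes the 14 across.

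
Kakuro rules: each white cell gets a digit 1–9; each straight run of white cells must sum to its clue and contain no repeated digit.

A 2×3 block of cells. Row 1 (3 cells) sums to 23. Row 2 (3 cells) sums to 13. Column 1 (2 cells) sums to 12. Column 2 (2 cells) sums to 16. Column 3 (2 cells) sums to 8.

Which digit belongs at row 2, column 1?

23 in 3 cells must be {6,8,9}; 16 in 2 cells must be {7,9}.
The 23 across and the 16 down share only 9, so (1,2) = 9.
Given what's placed, (1,3) must be 6 to fit the 23 across and 8 down.
(2,2) = 16 − 9 = 7 completes the 16 down.
(2,3) = 8 − 6 = 2 completes the 8 down.
(1,1) = 23 − 15 = 8 completes the 23 across.
(2,1) = 13 − 9 = 4 completes the 13 across.

4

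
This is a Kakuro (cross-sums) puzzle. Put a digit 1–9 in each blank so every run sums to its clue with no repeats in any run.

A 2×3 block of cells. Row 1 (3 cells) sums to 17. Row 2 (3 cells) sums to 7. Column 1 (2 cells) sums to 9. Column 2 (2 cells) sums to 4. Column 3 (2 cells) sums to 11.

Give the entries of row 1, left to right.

7 in 3 cells must be {1,2,4}; 4 in 2 cells must be {1,3}.
The 7 across and the 4 down share only 1, so (2,2) = 1.
(1,2) = 4 − 1 = 3 completes the 4 down.
Nothing is forced directly, so branch on (2,1), whose candidates are 2 or 4. If (2,1) = 2: then (1,1) would have to be in {5,6,8,9} for the 17 across but in {7} for the 9 down — contradiction. So (2,1) = 4.
(1,1) = 9 − 4 = 5 completes the 9 down.
(1,3) = 17 − 8 = 9 completes the 17 across.
(2,3) = 7 − 5 = 2 completes the 7 across.

5, 3, 9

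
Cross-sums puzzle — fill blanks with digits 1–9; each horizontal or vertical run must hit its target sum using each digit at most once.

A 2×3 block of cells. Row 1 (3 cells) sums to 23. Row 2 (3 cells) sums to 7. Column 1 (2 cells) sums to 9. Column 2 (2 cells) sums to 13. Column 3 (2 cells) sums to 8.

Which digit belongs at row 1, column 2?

9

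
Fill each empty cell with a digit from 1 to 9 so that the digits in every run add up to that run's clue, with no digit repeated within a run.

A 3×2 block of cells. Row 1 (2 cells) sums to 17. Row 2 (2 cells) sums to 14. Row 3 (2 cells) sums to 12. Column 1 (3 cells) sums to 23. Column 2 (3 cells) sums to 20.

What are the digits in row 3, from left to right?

17 in 2 cells must be {8,9}; 23 in 3 cells must be {6,8,9}.
Nothing is forced directly, so branch on (1,1), whose candidates are 8 or 9. If (1,1) = 9: that forces (1,2) = 8, (3,1) = 8, after which (3,2) would have to be in {4} for the 12 across but in {3,5,7,9} for the 20 down — contradiction. So (1,1) = 8.
(1,2) = 17 − 8 = 9 completes the 17 across.
Given what's placed, (3,1) must be 9 to fit the 12 across and 23 down.
(3,2) = 12 − 9 = 3 completes the 12 across.
(2,1) = 23 − 17 = 6 completes the 23 down.
(2,2) = 14 − 6 = 8 completes the 14 across.

9, 3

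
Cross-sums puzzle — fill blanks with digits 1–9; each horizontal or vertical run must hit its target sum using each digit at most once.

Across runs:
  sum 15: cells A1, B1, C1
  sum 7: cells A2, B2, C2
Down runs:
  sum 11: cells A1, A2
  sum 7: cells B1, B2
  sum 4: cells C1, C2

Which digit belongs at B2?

7 in 3 cells must be {1,2,4}; 4 in 2 cells must be {1,3}.
The 7 across and the 4 down share only 1, so C2 = 1.
C1 = 4 − 1 = 3 completes the 4 down.
Nothing is forced directly, so branch on A2, whose candidates are 2 or 4. If A2 = 2: then A1 would have to be in {4,5,7,8} for the 15 across but in {9} for the 11 down — contradiction. So A2 = 4.
A1 = 11 − 4 = 7 completes the 11 down.
B1 = 15 − 10 = 5 completes the 15 across.
B2 = 7 − 5 = 2 completes the 7 across.

2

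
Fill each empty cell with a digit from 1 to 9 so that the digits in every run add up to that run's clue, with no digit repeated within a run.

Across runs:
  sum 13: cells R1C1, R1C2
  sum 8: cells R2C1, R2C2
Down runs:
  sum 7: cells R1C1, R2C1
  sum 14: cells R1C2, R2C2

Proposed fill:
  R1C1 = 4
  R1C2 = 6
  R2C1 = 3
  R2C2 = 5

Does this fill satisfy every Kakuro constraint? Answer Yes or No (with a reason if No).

No — the down run R1C2–R2C2 sums to 11, not 14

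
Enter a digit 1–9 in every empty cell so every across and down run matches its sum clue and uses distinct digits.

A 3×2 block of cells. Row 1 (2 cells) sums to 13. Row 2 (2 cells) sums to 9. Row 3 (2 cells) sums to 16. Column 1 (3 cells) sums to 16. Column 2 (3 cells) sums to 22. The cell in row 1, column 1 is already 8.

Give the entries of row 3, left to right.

7, 9

16 in 2 cells must be {7,9}.
(1,2) = 13 − 8 = 5 completes the 13 across.
(2,2) = 8: the only remaining digit allowed by both the 9 across and the 22 down.
Given what's placed, (3,1) must be 7 to fit the 16 across and 16 down.
(3,2) = 16 − 7 = 9 completes the 16 across.
(2,1) = 9 − 8 = 1 completes the 9 across.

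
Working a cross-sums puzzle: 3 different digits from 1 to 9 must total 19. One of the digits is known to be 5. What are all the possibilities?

{5,6,8}

3 distinct digits from 1–9 sum between 6 and 24.
Keeping only sets containing 5.
Only one set works: {5,6,8}.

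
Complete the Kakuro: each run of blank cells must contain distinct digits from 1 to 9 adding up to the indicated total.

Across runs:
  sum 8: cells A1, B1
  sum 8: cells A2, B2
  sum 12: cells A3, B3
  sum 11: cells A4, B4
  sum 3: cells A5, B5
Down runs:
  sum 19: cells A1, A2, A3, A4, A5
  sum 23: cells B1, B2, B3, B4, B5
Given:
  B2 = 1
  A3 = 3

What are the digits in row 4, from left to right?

6 5

3 in 2 cells must be {1,2}.
A2 = 8 − 1 = 7 completes the 8 across.
B3 = 12 − 3 = 9 completes the 12 across.
B5 = 2: the only remaining digit allowed by both the 3 across and the 23 down.
A5 = 3 − 2 = 1 completes the 3 across.
Nothing is forced directly, so branch on A1, whose candidates are 2 or 6. If A1 = 6: then B1 would have to be in {2} for the 8 across but in {3,4,5,6,7,8} for the 23 down — contradiction. So A1 = 2.
B1 = 8 − 2 = 6 completes the 8 across.
A4 = 19 − 13 = 6 completes the 19 down.
B4 = 11 − 6 = 5 completes the 11 across.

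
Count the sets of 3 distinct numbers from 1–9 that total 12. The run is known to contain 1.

4

3 distinct digits from 1–9 sum between 6 and 24.
Keeping only sets containing 1.
Enumerating: {1,2,9}, {1,3,8}, {1,4,7}, {1,5,6}.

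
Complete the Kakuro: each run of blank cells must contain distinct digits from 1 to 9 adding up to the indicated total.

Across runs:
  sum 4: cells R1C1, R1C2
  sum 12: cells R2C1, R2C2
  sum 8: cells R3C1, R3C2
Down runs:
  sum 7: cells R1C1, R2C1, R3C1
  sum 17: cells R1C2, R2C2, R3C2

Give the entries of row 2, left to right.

4 8

4 in 2 cells must be {1,3}; 7 in 3 cells must be {1,2,4}.
The 4 across and the 7 down share only 1, so R1C1 = 1.
R1C2 = 4 − 1 = 3 completes the 4 across.
Given what's placed, R2C1 must be 4 to fit the 12 across and 7 down.
R2C2 = 12 − 4 = 8 completes the 12 across.
R3C1 = 7 − 5 = 2 completes the 7 down.
R3C2 = 8 − 2 = 6 completes the 8 across.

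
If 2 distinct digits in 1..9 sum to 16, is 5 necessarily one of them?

No

The only way to make 16 from 2 distinct digits is {7,9}, which does not contain 5.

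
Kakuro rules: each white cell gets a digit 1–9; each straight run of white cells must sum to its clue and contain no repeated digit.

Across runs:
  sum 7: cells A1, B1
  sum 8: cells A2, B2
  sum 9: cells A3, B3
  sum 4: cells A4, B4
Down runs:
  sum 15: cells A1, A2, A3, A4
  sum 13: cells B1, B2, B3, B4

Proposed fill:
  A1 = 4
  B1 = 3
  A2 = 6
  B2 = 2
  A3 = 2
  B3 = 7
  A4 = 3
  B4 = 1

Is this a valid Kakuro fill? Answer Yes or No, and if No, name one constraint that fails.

Across: 4+3=7; 6+2=8; 2+7=9; 3+1=4. Down: 4+6+2+3=15; 3+2+7+1=13. No digit repeats within any run.

Yes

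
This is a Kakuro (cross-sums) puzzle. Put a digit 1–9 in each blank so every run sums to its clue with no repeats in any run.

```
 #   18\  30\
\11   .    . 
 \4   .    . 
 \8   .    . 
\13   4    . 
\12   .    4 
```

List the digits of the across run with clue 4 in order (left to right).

1 3

4 in 2 cells must be {1,3}.
Given what's placed, R2C2 must be 3 to fit the 4 across and 30 down.
Given what's placed, R3C2 must be 6 to fit the 8 across and 30 down.
R4C2 = 13 − 4 = 9 completes the 13 across.
R5C1 = 12 − 4 = 8 completes the 12 across.
R1C2 = 30 − 22 = 8 completes the 30 down.
R2C1 = 4 − 3 = 1 completes the 4 across.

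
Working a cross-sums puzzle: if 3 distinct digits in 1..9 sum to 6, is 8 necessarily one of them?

No

The only way to make 6 from 3 distinct digits is {1,2,3}, which does not contain 8.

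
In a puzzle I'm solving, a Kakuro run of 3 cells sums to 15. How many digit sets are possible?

8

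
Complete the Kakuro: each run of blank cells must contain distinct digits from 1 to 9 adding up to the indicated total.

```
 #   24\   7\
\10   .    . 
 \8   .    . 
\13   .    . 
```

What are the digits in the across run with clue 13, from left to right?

24 in 3 cells must be {7,8,9}; 7 in 3 cells must be {1,2,4}.
The 8 across and the 24 down share only 7, so R2C1 = 7.
R2C2 = 8 − 7 = 1 completes the 8 across.
Given what's placed, R3C2 must be 4 to fit the 13 across and 7 down.
R1C2 = 7 − 5 = 2 completes the 7 down.
R3C1 = 13 − 4 = 9 completes the 13 across.
R1C1 = 10 − 2 = 8 completes the 10 across.

9 4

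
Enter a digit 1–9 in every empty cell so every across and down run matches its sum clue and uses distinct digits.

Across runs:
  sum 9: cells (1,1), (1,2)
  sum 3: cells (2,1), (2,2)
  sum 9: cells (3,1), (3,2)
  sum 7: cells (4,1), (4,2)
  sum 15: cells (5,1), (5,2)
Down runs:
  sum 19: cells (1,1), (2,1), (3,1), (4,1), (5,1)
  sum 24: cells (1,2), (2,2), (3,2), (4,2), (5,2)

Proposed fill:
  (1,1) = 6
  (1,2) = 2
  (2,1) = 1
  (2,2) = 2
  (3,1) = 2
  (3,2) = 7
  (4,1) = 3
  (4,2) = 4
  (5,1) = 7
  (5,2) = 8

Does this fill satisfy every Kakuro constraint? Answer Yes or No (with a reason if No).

No — the across run (1,1)–(1,2) sums to 8, not 9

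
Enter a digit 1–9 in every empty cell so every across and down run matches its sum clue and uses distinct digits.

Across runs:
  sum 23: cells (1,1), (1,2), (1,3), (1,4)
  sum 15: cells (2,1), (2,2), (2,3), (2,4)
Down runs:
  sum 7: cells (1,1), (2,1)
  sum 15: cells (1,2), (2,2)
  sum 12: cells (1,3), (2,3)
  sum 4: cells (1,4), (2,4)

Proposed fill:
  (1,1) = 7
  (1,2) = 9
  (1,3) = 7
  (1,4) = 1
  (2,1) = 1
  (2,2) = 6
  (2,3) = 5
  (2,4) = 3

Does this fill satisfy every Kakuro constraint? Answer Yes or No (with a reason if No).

No — the down run (1,1)–(2,1) sums to 8, not 7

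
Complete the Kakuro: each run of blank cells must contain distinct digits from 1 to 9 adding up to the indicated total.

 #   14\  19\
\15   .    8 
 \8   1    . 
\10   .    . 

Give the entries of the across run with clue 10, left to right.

R1C1 = 15 − 8 = 7 completes the 15 across.
R2C2 = 8 − 1 = 7 completes the 8 across.
R3C1 = 14 − 8 = 6 completes the 14 down.
R3C2 = 10 − 6 = 4 completes the 10 across.

6 4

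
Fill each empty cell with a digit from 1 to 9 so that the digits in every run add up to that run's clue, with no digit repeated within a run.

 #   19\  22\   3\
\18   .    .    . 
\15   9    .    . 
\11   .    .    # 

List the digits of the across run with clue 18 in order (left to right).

3 in 2 cells must be {1,2}.
Given what's placed, R2C2 must be 5 to fit the 15 across and 22 down.
R2C3 = 15 − 14 = 1 completes the 15 across.
R1C3 = 3 − 1 = 2 completes the 3 down.
Given what's placed, R1C1 must be 7 to fit the 18 across and 19 down.
R1C2 = 18 − 9 = 9 completes the 18 across.
R3C1 = 19 − 16 = 3 completes the 19 down.
R3C2 = 11 − 3 = 8 completes the 11 across.

7 9 2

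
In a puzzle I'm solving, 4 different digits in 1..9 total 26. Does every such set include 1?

Counterexample: {2,7,8,9} sums to 26 without using 1.

No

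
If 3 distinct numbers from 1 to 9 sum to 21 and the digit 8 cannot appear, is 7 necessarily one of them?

Yes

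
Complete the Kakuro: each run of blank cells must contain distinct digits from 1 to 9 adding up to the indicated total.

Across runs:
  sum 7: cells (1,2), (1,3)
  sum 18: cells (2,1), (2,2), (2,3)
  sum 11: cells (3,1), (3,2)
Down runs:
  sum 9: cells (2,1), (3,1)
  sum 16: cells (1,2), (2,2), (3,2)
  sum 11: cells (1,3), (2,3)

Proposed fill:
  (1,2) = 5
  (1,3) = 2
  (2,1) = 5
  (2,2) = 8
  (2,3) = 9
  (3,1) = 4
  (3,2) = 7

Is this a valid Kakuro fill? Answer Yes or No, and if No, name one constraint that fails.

No — the down run (1,2)–(3,2) sums to 20, not 16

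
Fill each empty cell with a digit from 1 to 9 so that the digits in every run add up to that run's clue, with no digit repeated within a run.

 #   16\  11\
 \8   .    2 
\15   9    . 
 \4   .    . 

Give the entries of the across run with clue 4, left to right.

1 3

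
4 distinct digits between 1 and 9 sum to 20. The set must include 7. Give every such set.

4 distinct digits from 1–9 sum between 10 and 30.
Keeping only sets containing 7.

{1,3,7,9}; {1,4,7,8}; {2,3,7,8}; {2,5,6,7}; {3,4,6,7}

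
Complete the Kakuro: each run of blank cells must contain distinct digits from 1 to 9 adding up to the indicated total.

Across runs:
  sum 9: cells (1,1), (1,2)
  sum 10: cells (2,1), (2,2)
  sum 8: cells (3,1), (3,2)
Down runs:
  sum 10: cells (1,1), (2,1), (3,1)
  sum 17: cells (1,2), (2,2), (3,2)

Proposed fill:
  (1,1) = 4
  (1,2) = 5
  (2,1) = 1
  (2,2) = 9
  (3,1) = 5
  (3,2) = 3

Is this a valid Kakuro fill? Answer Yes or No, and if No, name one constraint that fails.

Across: 4+5=9; 1+9=10; 5+3=8. Down: 4+1+5=10; 5+9+3=17. No digit repeats within any run.

Yes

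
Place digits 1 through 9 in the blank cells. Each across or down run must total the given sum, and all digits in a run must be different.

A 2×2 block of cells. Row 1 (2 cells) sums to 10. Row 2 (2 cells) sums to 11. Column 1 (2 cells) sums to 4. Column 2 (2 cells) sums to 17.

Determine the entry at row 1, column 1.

4 in 2 cells must be {1,3}; 17 in 2 cells must be {8,9}.
The 11 across and the 4 down share only 3, so (2,1) = 3.
(2,2) = 11 − 3 = 8 completes the 11 across.
(1,1) = 4 − 3 = 1 completes the 4 down.
(1,2) = 10 − 1 = 9 completes the 10 across.

1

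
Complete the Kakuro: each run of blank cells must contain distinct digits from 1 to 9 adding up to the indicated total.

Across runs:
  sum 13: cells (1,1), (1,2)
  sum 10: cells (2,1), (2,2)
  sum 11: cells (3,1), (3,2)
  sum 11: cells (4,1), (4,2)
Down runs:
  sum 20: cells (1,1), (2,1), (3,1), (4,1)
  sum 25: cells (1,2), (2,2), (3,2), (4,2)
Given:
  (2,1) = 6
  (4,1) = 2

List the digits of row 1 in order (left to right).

8 5

(2,2) = 10 − 6 = 4 completes the 10 across.
(4,2) = 11 − 2 = 9 completes the 11 across.
No cell is forced outright now. (1,2) can only be 5 or 7 (the digits allowed by both its 13 across and its 25 down). If (1,2) = 7: then (1,1) would have to be in {6} for the 13 across but in {3,4,5,7,8,9} for the 20 down — contradiction. So (1,2) = 5.
(1,1) = 13 − 5 = 8 completes the 13 across.
(3,1) = 20 − 16 = 4 completes the 20 down.
(3,2) = 11 − 4 = 7 completes the 11 across.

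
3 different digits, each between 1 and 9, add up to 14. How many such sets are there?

3 distinct digits from 1–9 sum between 6 and 24.

8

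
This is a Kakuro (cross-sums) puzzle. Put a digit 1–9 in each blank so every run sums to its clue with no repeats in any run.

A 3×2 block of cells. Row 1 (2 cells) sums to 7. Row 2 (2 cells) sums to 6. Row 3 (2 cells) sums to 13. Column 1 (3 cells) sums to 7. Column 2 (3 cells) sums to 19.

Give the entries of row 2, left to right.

7 in 3 cells must be {1,2,4}.
The 13 across and the 7 down share only 4, so (3,1) = 4.
(3,2) = 13 − 4 = 9 completes the 13 across.
Nothing is forced directly, so branch on (1,1), whose candidates are 1 or 2. If (1,1) = 2: then (1,2) would have to be in {5} for the 7 across but in {2,3,4,6,7,8} for the 19 down — contradiction. So (1,1) = 1.
(1,2) = 7 − 1 = 6 completes the 7 across.
(2,1) = 7 − 5 = 2 completes the 7 down.
(2,2) = 6 − 2 = 4 completes the 6 across.

2 4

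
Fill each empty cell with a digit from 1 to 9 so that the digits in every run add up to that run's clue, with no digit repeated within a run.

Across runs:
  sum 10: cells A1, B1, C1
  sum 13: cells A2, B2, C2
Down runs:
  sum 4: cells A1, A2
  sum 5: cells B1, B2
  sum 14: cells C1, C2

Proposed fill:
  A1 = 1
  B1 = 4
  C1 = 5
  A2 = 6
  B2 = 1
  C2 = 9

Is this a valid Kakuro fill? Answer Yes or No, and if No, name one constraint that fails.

No — the across run A2–C2 sums to 16, not 13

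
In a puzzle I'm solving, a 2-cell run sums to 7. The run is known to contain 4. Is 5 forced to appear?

No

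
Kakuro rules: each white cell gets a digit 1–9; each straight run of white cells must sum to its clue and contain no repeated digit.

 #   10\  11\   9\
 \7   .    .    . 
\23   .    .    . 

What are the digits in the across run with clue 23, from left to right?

6 9 8

7 in 3 cells must be {1,2,4}; 23 in 3 cells must be {6,8,9}.
Nothing is forced directly, so branch on R1C2, whose candidates are 2 or 4. If R1C2 = 4: then R2C2 would have to be in {6,8,9} for the 23 across but in {7} for the 11 down — contradiction. So R1C2 = 2.
R2C2 = 11 − 2 = 9 completes the 11 down.
Nothing is forced directly, so branch on R2C1, whose candidates are 6 or 8. If R2C1 = 8: then R1C1 would have to be in {1,4} for the 7 across but in {2} for the 10 down — contradiction. So R2C1 = 6.
R1C1 = 10 − 6 = 4 completes the 10 down.
R1C3 = 7 − 6 = 1 completes the 7 across.
R2C3 = 23 − 15 = 8 completes the 23 across.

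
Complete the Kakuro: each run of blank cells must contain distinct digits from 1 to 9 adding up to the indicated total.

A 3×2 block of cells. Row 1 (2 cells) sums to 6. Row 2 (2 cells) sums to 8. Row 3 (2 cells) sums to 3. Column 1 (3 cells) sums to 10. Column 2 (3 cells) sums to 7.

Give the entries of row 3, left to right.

3 in 2 cells must be {1,2}; 7 in 3 cells must be {1,2,4}.
Nothing is forced directly, so branch on (2,2), whose candidates are 1 or 2. If (2,2) = 2: that forces (2,1) = 6, (3,1) = 1, after which (3,2) would have to be in {2} for the 3 across but in {1,4} for the 7 down — contradiction. So (2,2) = 1.
(2,1) = 8 − 1 = 7 completes the 8 across.
Given what's placed, (3,2) must be 2 to fit the 3 across and 7 down.
(1,2) = 7 − 3 = 4 completes the 7 down.
(3,1) = 3 − 2 = 1 completes the 3 across.
(1,1) = 6 − 4 = 2 completes the 6 across.

1 2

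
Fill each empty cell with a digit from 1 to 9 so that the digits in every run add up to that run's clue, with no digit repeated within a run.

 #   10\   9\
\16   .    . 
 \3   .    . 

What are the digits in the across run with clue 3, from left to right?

1, 2

16 in 2 cells must be {7,9}; 3 in 2 cells must be {1,2}.
The 16 across and the 9 down share only 7, so R1C2 = 7.
R2C2 = 9 − 7 = 2 completes the 9 down.
R1C1 = 16 − 7 = 9 completes the 16 across.
R2C1 = 3 − 2 = 1 completes the 3 across.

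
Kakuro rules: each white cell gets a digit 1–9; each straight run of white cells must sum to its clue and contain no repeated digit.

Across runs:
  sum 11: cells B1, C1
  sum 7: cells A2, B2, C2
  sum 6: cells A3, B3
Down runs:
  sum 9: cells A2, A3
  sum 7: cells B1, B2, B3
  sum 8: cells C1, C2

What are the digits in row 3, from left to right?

5 1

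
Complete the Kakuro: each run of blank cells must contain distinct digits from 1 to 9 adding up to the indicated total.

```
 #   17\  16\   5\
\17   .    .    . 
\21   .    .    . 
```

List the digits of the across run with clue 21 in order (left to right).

17 in 2 cells must be {8,9}; 16 in 2 cells must be {7,9}.
The 21 across and the 5 down share only 4, so R2C3 = 4.
R1C3 = 5 − 4 = 1 completes the 5 down.
Given what's placed, R2C2 must be 9 to fit the 21 across and 16 down.
R1C1 = 9: the only remaining digit allowed by both the 17 across and the 17 down.
R1C2 = 17 − 10 = 7 completes the 17 across.
R2C1 = 21 − 13 = 8 completes the 21 across.

8 9 4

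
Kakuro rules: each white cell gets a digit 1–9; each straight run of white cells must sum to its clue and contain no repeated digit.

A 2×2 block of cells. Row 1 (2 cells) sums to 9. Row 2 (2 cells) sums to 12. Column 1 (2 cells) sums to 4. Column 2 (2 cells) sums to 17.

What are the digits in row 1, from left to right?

1 8

4 in 2 cells must be {1,3}; 17 in 2 cells must be {8,9}.
The 9 across and the 17 down share only 8, so (1,2) = 8.
The 12 across and the 4 down share only 3, so (2,1) = 3.
(2,2) = 12 − 3 = 9 completes the 12 across.
(1,1) = 9 − 8 = 1 completes the 9 across.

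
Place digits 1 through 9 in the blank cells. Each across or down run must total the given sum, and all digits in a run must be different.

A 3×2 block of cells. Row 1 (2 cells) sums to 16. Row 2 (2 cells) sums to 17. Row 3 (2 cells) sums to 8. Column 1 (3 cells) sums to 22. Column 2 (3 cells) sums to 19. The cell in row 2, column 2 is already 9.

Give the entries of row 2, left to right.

8 9

16 in 2 cells must be {7,9}; 17 in 2 cells must be {8,9}.
(1,2) = 7: the only remaining digit allowed by both the 16 across and the 19 down.
(2,1) = 17 − 9 = 8 completes the 17 across.
Given what's placed, (3,1) must be 5 to fit the 8 across and 22 down.
(3,2) = 8 − 5 = 3 completes the 8 across.
(1,1) = 16 − 7 = 9 completes the 16 across.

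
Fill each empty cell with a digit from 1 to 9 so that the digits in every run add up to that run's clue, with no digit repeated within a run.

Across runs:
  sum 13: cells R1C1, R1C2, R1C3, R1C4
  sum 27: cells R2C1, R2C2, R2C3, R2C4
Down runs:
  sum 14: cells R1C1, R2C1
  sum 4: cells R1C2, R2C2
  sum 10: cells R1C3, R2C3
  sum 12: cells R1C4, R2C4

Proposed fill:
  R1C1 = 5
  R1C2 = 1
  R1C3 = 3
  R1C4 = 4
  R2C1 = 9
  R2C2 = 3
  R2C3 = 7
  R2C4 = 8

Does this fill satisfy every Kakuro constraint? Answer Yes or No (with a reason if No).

Yes

Across: 5+1+3+4=13; 9+3+7+8=27. Down: 5+9=14; 1+3=4; 3+7=10; 4+8=12. No digit repeats within any run.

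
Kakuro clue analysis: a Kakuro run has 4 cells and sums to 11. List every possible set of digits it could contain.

{1,2,3,5}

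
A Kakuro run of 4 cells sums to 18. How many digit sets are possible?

11

4 distinct digits from 1–9 sum between 10 and 30.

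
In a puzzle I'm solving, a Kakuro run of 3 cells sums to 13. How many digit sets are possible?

3 distinct digits from 1–9 sum between 6 and 24.

7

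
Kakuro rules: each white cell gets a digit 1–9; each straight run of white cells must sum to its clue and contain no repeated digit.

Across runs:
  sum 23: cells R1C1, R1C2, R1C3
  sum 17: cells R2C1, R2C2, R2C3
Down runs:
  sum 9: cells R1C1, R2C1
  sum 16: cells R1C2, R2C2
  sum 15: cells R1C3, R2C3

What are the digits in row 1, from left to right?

8 9 6

23 in 3 cells must be {6,8,9}; 16 in 2 cells must be {7,9}.
The 23 across and the 16 down share only 9, so R1C2 = 9.
R2C2 = 16 − 9 = 7 completes the 16 down.
Nothing is forced directly, so branch on R1C1, whose candidates are 6 or 8. If R1C1 = 6: that forces R1C3 = 8, after which R2C1 would have to be in {1,2,4,6,8,9} for the 17 across but in {3} for the 9 down — contradiction. So R1C1 = 8.
R1C3 = 23 − 17 = 6 completes the 23 across.
R2C1 = 9 − 8 = 1 completes the 9 down.
R2C3 = 17 − 8 = 9 completes the 17 across.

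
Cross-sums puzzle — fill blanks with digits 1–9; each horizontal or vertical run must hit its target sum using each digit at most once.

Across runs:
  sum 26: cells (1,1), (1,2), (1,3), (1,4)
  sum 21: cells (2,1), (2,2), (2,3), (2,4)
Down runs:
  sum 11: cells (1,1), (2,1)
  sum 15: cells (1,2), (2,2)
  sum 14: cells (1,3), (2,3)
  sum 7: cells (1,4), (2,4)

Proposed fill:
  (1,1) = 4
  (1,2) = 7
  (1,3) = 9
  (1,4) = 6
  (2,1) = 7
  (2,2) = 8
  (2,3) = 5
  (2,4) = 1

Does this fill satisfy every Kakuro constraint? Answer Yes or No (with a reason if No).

Across: 4+7+9+6=26; 7+8+5+1=21. Down: 4+7=11; 7+8=15; 9+5=14; 6+1=7. No digit repeats within any run.

Yes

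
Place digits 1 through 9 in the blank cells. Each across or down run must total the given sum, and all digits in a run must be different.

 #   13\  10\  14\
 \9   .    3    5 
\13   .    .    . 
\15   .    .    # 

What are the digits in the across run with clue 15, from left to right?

9 6

R1C1 = 9 − 8 = 1 completes the 9 across.
R2C3 = 14 − 5 = 9 completes the 14 down.
R3C2 = 6: the only remaining digit allowed by both the 15 across and the 10 down.
Given what's placed, R2C1 must be 3 to fit the 13 across and 13 down.
R2C2 = 13 − 12 = 1 completes the 13 across.
R3C1 = 15 − 6 = 9 completes the 15 across.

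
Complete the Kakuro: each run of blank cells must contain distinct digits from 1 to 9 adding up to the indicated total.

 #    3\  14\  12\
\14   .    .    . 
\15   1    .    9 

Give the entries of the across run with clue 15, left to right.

3 in 2 cells must be {1,2}.
R1C1 = 3 − 1 = 2 completes the 3 down.
R1C3 = 12 − 9 = 3 completes the 12 down.
R2C2 = 15 − 10 = 5 completes the 15 across.
R1C2 = 14 − 5 = 9 completes the 14 across.

1, 5, 9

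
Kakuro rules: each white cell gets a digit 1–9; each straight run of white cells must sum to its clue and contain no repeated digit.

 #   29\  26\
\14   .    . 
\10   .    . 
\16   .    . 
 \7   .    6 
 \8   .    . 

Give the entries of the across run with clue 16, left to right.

16 in 2 cells must be {7,9}.
R4C1 = 7 − 6 = 1 completes the 7 across.
Nothing is forced directly, so branch on R3C1, whose candidates are 7 or 9. If R3C1 = 7: that forces R3C2 = 9, after which R5C1 would have to be in {1,2,3,5,6,7} for the 8 across but in {4,8,9} for the 29 down — contradiction. So R3C1 = 9.
R3C2 = 16 − 9 = 7 completes the 16 across.

9 7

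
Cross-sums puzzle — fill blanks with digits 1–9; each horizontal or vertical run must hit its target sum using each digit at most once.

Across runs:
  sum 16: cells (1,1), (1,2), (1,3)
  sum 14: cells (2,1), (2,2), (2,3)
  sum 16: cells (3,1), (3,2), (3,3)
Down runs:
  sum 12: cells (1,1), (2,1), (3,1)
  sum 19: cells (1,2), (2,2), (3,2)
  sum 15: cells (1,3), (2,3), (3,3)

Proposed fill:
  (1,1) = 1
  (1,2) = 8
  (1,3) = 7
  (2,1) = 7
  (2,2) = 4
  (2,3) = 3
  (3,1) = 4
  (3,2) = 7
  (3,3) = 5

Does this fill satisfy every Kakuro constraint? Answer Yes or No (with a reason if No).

Across: 1+8+7=16; 7+4+3=14; 4+7+5=16. Down: 1+7+4=12; 8+4+7=19; 7+3+5=15. No digit repeats within any run.

Yes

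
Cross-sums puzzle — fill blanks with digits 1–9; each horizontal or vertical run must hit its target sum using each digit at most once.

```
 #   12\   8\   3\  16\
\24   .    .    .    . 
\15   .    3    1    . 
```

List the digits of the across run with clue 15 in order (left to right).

3 in 2 cells must be {1,2}; 16 in 2 cells must be {7,9}.
R1C2 = 8 − 3 = 5 completes the 8 down.
R1C3 = 3 − 1 = 2 completes the 3 down.
Given what's placed, R1C4 must be 9 to fit the 24 across and 16 down.
R2C4 = 16 − 9 = 7 completes the 16 down.
R1C1 = 24 − 16 = 8 completes the 24 across.
R2C1 = 15 − 11 = 4 completes the 15 across.

4, 3, 1, 7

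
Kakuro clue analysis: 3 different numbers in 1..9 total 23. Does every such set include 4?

No

The only way to make 23 from 3 distinct digits is {6,8,9}, which does not contain 4.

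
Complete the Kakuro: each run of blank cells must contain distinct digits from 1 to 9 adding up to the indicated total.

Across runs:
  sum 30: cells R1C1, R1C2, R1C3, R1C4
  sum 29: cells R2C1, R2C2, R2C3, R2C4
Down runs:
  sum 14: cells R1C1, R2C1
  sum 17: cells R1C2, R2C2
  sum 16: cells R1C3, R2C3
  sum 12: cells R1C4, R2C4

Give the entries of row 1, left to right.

6 8 9 7

30 in 4 cells must be {6,7,8,9}; 29 in 4 cells must be {5,7,8,9}; 17 in 2 cells must be {8,9}.
Nothing is forced directly, so branch on R1C2, whose candidates are 8 or 9. If R1C2 = 9: that forces R1C3 = 7, R1C4 = 8, R2C2 = 8, R2C3 = 9, after which R2C4 would have to be in {5,7} for the 29 across but in {4} for the 12 down — contradiction. So R1C2 = 8.
R2C2 = 17 − 8 = 9 completes the 17 down.
Given what's placed, R2C3 must be 7 to fit the 29 across and 16 down.
R1C3 = 16 − 7 = 9 completes the 16 down.
R1C4 = 7: the only remaining digit allowed by both the 30 across and the 12 down.
R2C4 = 12 − 7 = 5 completes the 12 down.
R1C1 = 30 − 24 = 6 completes the 30 across.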